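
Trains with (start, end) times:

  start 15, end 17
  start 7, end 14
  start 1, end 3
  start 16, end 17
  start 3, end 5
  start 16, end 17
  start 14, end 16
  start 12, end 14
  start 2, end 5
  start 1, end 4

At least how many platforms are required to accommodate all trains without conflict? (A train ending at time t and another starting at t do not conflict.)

3

The answer is the maximum number of intervals overlapping at any instant.
Events (time:±→running): 1:+→1 1:+→2 2:+→3 … peak 3.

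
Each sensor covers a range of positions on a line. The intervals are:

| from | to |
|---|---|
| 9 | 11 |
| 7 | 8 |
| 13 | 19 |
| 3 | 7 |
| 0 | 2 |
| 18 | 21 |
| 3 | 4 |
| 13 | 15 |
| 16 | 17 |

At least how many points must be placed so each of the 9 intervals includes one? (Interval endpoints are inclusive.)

Process intervals by earliest right end; each time one isn't hit yet, stab at its right endpoint.
Sorted: [0,2] [3,4] [3,7] [7,8] [9,11] [13,15] [16,17] [13,19] [18,21]
{[0,2]} hit by 2; {[3,4],[3,7]} hit by 4; {[7,8]} hit by 8; {[9,11]} hit by 11; {[13,15]} hit by 15; {[16,17],[13,19]} hit by 17; {[18,21]} hit by 21.
Points: 2, 4, 8, 11, 15, 17, 21 (7 total).

7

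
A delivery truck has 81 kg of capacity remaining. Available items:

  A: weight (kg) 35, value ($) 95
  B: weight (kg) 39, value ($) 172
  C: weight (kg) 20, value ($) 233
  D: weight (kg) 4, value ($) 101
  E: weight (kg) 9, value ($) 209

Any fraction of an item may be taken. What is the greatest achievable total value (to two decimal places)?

739.43

Order: D (101/4=25.25) > E (209/9=23.22) > C (233/20=11.65) > B (172/39=4.41) > A (95/35=2.71)
Fill: take D (4 @ 101) → take E (9 @ 209) → take C (20 @ 233) → take B (39 @ 172) → take 9/35 of A → 24.43; 81/81 used.
Total value = 739.43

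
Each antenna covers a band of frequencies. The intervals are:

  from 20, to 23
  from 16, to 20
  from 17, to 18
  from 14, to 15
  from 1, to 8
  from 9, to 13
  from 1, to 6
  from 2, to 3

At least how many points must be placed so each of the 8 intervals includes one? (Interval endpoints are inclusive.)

5

Process intervals by earliest right end; each time one isn't hit yet, stab at its right endpoint.
By right end: [2,3]  [1,6]  [1,8]  [9,13]  [14,15]  [17,18]  [16,20]  [20,23]
[2,3] uncovered → point at 3; [9,13] uncovered → point at 13; [14,15] uncovered → point at 15; [17,18] uncovered → point at 18; [20,23] uncovered → point at 23.
Points: 3, 13, 15, 18, 23 (5 total).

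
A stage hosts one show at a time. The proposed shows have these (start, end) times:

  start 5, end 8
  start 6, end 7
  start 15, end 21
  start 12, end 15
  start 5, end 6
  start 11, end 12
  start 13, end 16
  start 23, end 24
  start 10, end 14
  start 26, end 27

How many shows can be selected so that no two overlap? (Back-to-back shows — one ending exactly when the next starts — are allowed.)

7

Order by finish time; keep every interval that doesn't clash with the previous kept one.
Sorted by end: (5,6)  (6,7)  (5,8)  (11,12)  (10,14)  (12,15)  (13,16)  (15,21)  (23,24)  (26,27)
take (5,6); take (6,7); take (11,12); take (12,15); take (15,21); take (23,24); take (26,27).
Selected 7 shows.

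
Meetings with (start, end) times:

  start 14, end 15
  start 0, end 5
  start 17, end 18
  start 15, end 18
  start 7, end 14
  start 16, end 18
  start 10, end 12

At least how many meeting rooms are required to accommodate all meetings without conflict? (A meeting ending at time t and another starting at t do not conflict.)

3

Count concurrent intervals with a sweep; the peak is the room count.
starts: [0, 7, 10, 14, 15, 16, 17]
ends:   [5, 12, 14, 15, 18, 18, 18]
s0→1 e5→0 s7→1 s10→2 e12→1 e14→0 s14→1 e15→0 s15→1 s16→2 s17→3  — peak 3.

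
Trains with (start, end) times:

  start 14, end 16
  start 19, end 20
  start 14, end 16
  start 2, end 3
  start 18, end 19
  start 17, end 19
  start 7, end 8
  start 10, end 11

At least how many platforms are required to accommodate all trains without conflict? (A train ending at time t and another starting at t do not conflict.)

2

The answer is the maximum number of intervals overlapping at any instant.
starts: [2, 7, 10, 14, 14, 17, 18, 19]
ends:   [3, 8, 11, 16, 16, 19, 19, 20]
s2→1 e3→0 s7→1 e8→0 s10→1 e11→0 s14→1 s14→2  — peak 2.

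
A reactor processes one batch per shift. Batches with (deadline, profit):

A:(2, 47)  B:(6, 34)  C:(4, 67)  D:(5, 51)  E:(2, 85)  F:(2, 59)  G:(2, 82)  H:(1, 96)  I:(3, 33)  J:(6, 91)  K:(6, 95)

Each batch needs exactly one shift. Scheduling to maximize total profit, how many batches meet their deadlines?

6

Take jobs in profit order; each goes to the latest open slot no later than its deadline.
Profit order: H=96 K=95 J=91 E=85 G=82 C=67 F=59 D=51 A=47 B=34 I=33
Assign: H→slot 1, K→slot 6, J→slot 5, E→slot 2, G skipped, C→slot 4, F skipped, D→slot 3, A skipped, B skipped, I skipped.
Slots: [1:H] [2:E] [3:D] [4:C] [5:J] [6:K]
6 of 11 scheduled.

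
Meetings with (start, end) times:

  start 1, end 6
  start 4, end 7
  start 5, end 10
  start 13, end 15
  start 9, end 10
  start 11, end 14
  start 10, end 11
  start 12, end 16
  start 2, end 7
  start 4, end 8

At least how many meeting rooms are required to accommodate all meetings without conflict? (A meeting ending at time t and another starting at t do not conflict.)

Count concurrent intervals with a sweep; the peak is the room count.
Events (time:±→running): 1:+→1 2:+→2 4:+→3 4:+→4 5:+→5 … peak 5.

5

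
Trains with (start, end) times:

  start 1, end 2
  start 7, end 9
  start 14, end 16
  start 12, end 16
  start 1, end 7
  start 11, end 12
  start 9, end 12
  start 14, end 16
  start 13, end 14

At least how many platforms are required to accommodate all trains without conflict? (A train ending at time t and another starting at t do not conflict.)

Count concurrent intervals with a sweep; the peak is the room count.
Events (time:±→running): 1:+→1 1:+→2 2:-→1 7:-→0 7:+→1 9:-→0 9:+→1 11:+→2 12:-→1 12:-→0 12:+→1 13:+→2 14:-→1 14:+→2 14:+→3 … peak 3.

3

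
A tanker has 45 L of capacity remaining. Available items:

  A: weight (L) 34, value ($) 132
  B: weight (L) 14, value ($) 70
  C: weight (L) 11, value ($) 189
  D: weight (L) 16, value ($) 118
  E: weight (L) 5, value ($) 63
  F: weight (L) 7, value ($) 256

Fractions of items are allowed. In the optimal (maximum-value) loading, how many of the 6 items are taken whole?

Ratios (sorted): F 36.57, C 17.18, E 12.60, D 7.38, B 5.00, A 3.88
take F (7 @ 256); take C (11 @ 189); take E (5 @ 63); take D (16 @ 118); take 6/14 of B → 30.00. Capacity used 45/45.
4 item(s) taken whole; one partial (take 6/14 of B).

4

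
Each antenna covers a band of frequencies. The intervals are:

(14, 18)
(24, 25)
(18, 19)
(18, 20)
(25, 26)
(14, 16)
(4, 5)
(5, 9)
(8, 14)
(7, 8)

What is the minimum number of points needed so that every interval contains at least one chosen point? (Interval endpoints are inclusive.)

5

Sort by right endpoint; whenever an interval is uncovered, place a point at its right end.
Sorted: [4,5] [7,8] [5,9] [8,14] [14,16] [14,18] [18,19] [18,20] [24,25] [25,26]
{[4,5]} hit by 5; {[7,8],[5,9],[8,14]} hit by 8; {[14,16],[14,18]} hit by 16; {[18,19],[18,20]} hit by 19; {[24,25],[25,26]} hit by 25.
Points: 5, 8, 16, 19, 25 (5 total).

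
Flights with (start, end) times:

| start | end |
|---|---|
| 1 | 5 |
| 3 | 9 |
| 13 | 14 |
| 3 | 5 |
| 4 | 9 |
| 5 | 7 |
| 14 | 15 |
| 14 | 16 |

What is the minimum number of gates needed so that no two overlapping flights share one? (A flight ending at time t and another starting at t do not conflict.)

4

Events (time:±→running): 1:+→1 3:+→2 3:+→3 4:+→4 … peak 4.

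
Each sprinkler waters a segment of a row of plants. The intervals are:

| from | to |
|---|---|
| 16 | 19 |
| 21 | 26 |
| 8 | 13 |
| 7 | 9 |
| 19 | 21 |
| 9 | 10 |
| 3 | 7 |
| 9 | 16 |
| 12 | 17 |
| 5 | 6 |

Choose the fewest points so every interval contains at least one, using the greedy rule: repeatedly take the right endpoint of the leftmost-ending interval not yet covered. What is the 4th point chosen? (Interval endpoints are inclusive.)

21

Process intervals by earliest right end; each time one isn't hit yet, stab at its right endpoint.
Sorted: [5,6] [3,7] [7,9] [9,10] [8,13] [9,16] [12,17] [16,19] [19,21] [21,26]
{[5,6],[3,7]} hit by 6; {[7,9],[9,10],[8,13],[9,16]} hit by 9; {[12,17],[16,19]} hit by 17; {[19,21],[21,26]} hit by 21.
Points: 6, 9, 17, 21 (4 total).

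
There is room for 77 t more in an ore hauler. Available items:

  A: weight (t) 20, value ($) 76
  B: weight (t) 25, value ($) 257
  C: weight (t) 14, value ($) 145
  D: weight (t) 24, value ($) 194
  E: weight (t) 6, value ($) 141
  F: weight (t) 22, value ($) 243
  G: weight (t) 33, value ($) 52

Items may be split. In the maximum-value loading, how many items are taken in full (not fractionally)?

4

Ratios (sorted): E 23.50, F 11.05, C 10.36, B 10.28, D 8.08, A 3.80, G 1.58
take E (6 @ 141); take F (22 @ 243); take C (14 @ 145); take B (25 @ 257); take 10/24 of D → 80.83. Capacity used 77/77.
4 item(s) taken whole; one partial (take 10/24 of D).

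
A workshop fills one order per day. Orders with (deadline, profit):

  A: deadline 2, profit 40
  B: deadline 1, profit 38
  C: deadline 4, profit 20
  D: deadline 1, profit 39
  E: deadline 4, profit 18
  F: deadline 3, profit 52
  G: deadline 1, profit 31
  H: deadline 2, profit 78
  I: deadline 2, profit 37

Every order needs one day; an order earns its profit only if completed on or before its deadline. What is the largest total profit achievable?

190

Profit order: H=78 F=52 A=40 D=39 B=38 I=37 G=31 C=20 E=18
Assign: H→slot 2, F→slot 3, A→slot 1, D skipped, B skipped, I skipped, G skipped, C→slot 4, E skipped.
Slots: [1:A] [2:H] [3:F] [4:C]
Profit = 40 + 78 + 52 + 20 = 190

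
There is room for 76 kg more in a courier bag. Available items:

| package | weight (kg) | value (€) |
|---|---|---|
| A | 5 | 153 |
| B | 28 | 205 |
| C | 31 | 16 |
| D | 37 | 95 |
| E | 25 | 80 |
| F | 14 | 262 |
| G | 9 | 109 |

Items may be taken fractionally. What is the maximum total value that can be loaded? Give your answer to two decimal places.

793.00

Sort by value per unit weight and fill in that order.
Ratios (sorted): A 30.60, F 18.71, G 12.11, B 7.32, E 3.20, D 2.57, C 0.52
take A (5 @ 153); take F (14 @ 262); take G (9 @ 109); take B (28 @ 205); take 20/25 of E → 64.00. Capacity used 76/76.
Total value = 793.00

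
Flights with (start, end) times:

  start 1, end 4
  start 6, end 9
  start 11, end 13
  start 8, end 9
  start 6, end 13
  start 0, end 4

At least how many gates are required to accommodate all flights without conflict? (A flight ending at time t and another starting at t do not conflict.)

3

The answer is the maximum number of intervals overlapping at any instant.
Events (time:±→running): 0:+→1 1:+→2 4:-→1 4:-→0 6:+→1 6:+→2 8:+→3 … peak 3.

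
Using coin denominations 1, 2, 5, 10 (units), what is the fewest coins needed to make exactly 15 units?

15 − 1×10→5 − 1×5→0
Total coins = 1 + 1 = 2

2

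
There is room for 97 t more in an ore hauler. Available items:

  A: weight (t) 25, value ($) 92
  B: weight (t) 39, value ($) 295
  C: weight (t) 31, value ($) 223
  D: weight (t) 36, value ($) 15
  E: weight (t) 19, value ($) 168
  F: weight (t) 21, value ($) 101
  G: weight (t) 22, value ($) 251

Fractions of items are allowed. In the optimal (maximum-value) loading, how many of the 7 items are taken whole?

3

Order: G (251/22=11.41) > E (168/19=8.84) > B (295/39=7.56) > C (223/31=7.19) > F (101/21=4.81) > A (92/25=3.68) > D (15/36=0.42)
Fill: take G (22 @ 251) → take E (19 @ 168) → take B (39 @ 295) → take 17/31 of C → 122.29; 97/97 used.
3 item(s) taken whole; one partial (take 17/31 of C).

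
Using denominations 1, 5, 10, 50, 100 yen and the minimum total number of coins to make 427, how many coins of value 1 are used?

2

Use the largest denomination that fits, subtract, and repeat.
427 − 4×100→27 − 2×10→7 − 1×5→2 − 2×1→0
Count of 1: 2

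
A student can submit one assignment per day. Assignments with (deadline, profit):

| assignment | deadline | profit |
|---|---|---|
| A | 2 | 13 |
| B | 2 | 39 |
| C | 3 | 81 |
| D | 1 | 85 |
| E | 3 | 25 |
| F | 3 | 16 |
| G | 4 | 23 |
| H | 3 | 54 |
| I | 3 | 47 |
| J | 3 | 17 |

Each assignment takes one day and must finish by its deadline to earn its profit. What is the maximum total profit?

243

By profit: D(d1,85), C(d3,81), H(d3,54), I(d3,47), B(d2,39), E(d3,25), G(d4,23), J(d3,17), F(d3,16), A(d2,13)
D→slot 1; C→slot 3; H→slot 2; I skipped; B skipped; E skipped; G→slot 4; J skipped; F skipped; A skipped.
Profit = 85 + 54 + 81 + 23 = 243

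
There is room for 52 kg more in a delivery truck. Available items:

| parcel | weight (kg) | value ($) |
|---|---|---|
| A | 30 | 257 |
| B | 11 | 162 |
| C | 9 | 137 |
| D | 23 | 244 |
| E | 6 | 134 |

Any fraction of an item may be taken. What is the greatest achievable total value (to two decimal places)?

Sort by value per unit weight and fill in that order.
Order: E (134/6=22.33) > C (137/9=15.22) > B (162/11=14.73) > D (244/23=10.61) > A (257/30=8.57)
Fill: take E (6 @ 134) → take C (9 @ 137) → take B (11 @ 162) → take D (23 @ 244) → take 3/30 of A → 25.70; 52/52 used.
Total value = 702.70

702.70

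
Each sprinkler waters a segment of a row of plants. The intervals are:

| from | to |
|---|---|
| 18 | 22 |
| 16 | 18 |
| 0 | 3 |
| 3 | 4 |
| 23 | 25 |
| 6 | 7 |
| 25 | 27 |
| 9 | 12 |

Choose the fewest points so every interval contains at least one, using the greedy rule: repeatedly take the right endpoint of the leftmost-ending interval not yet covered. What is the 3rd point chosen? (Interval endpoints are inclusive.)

12

Sort by right endpoint; whenever an interval is uncovered, place a point at its right end.
By right end: [0,3]  [3,4]  [6,7]  [9,12]  [16,18]  [18,22]  [23,25]  [25,27]
[0,3] uncovered → point at 3; [6,7] uncovered → point at 7; [9,12] uncovered → point at 12; [16,18] uncovered → point at 18; [23,25] uncovered → point at 25.
Points: 3, 7, 12, 18, 25 (5 total).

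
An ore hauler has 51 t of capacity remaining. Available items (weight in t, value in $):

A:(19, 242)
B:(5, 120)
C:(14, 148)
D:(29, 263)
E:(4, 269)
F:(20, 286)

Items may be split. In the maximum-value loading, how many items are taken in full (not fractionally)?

Sort by value per unit weight and fill in that order.
Ratios (sorted): E 67.25, B 24.00, F 14.30, A 12.74, C 10.57, D 9.07
take E (4 @ 269); take B (5 @ 120); take F (20 @ 286); take A (19 @ 242); take 3/14 of C → 31.71. Capacity used 51/51.
4 item(s) taken whole; one partial (take 3/14 of C).

4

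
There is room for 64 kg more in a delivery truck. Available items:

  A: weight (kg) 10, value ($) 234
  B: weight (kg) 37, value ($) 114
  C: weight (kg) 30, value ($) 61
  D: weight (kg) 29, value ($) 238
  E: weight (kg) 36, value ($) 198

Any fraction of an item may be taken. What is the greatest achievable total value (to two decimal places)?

Sort by value per unit weight and fill in that order.
Order: A (234/10=23.40) > D (238/29=8.21) > E (198/36=5.50) > B (114/37=3.08) > C (61/30=2.03)
Fill: take A (10 @ 234) → take D (29 @ 238) → take 25/36 of E → 137.50; 64/64 used.
Total value = 609.50

609.50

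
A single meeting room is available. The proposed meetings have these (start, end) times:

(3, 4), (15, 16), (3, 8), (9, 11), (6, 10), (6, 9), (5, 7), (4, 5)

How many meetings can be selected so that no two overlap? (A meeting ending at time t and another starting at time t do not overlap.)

By end time: (3,4), (4,5), (5,7), (3,8), (6,9), (6,10), (9,11), (15,16).
Pick (3,4); next start ≥ 4 → (4,5); next start ≥ 5 → (5,7); next start ≥ 7 → (9,11); next start ≥ 11 → (15,16).
Selected 5 meetings.

5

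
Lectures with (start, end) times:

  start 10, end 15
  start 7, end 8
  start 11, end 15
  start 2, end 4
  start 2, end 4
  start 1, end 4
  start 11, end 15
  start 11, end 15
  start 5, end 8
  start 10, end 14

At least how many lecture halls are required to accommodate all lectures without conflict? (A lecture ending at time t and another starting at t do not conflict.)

The answer is the maximum number of intervals overlapping at any instant.
Events (time:±→running): 1:+→1 2:+→2 2:+→3 4:-→2 4:-→1 4:-→0 5:+→1 7:+→2 8:-→1 8:-→0 10:+→1 10:+→2 11:+→3 11:+→4 11:+→5 … peak 5.

5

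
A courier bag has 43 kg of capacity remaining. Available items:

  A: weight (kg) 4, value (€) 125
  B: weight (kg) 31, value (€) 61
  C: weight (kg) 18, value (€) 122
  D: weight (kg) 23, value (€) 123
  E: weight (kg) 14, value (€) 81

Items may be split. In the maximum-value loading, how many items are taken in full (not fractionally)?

3

Order: A (125/4=31.25) > C (122/18=6.78) > E (81/14=5.79) > D (123/23=5.35) > B (61/31=1.97)
Fill: take A (4 @ 125) → take C (18 @ 122) → take E (14 @ 81) → take 7/23 of D → 37.43; 43/43 used.
3 item(s) taken whole; one partial (take 7/23 of D).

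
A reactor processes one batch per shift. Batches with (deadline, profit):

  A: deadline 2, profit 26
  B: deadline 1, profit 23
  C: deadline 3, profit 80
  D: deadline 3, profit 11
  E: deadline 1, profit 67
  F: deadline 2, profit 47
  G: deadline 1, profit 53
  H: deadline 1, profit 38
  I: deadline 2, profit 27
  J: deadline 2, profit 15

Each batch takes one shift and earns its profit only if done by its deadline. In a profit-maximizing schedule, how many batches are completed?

Profit order: C=80 E=67 G=53 F=47 H=38 I=27 A=26 B=23 J=15 D=11
Assign: C→slot 3, E→slot 1, G skipped, F→slot 2, H skipped, I skipped, A skipped, B skipped, J skipped, D skipped.
Slots: [1:E] [2:F] [3:C]
3 of 10 scheduled.

3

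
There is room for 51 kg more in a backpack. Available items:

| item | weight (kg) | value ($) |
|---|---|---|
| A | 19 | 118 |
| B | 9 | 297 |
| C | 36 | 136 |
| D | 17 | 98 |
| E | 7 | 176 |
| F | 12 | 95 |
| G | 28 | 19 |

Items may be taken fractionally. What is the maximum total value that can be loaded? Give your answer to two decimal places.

Greedy by value/weight ratio, highest first.
Ratios (sorted): B 33.00, E 25.14, F 7.92, A 6.21, D 5.76, C 3.78, G 0.68
take B (9 @ 297); take E (7 @ 176); take F (12 @ 95); take A (19 @ 118); take 4/17 of D → 23.06. Capacity used 51/51.
Total value = 709.06

709.06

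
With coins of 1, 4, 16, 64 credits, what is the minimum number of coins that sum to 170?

8

Greedy: take as many of the largest coin as possible, then repeat with the remainder.
170 = 2×64 + 2×16 + 2×4 + 2×1
Total coins = 2 + 2 + 2 + 2 = 8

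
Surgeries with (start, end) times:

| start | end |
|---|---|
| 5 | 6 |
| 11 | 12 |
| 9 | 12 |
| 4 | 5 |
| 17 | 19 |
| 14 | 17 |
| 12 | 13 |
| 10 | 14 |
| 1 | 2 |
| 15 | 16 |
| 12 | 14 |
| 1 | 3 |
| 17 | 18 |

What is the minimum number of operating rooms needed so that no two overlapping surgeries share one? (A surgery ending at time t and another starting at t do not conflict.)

3

starts: [1, 1, 4, 5, 9, 10, 11, 12, 12, 14, 15, 17, 17]
ends:   [2, 3, 5, 6, 12, 12, 13, 14, 14, 16, 17, 18, 19]
s1→1 s1→2 e2→1 e3→0 s4→1 e5→0 s5→1 e6→0 s9→1 s10→2 s11→3  — peak 3.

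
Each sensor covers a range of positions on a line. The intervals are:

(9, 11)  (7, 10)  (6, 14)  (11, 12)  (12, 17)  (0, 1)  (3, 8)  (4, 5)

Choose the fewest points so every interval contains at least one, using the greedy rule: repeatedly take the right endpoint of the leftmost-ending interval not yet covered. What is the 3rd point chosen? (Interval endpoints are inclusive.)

Sort by right endpoint; whenever an interval is uncovered, place a point at its right end.
Sorted: [0,1] [4,5] [3,8] [7,10] [9,11] [11,12] [6,14] [12,17]
{[0,1]} hit by 1; {[4,5],[3,8]} hit by 5; {[7,10],[9,11]} hit by 10; {[11,12],[6,14],[12,17]} hit by 12.
Points: 1, 5, 10, 12 (4 total).

10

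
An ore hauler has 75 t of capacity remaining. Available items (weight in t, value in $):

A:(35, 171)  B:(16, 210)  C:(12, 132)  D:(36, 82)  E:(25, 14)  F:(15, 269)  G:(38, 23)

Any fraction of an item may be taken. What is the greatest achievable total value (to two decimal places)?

767.34

Order: F (269/15=17.93) > B (210/16=13.12) > C (132/12=11.00) > A (171/35=4.89) > D (82/36=2.28) > G (23/38=0.61) > E (14/25=0.56)
Fill: take F (15 @ 269) → take B (16 @ 210) → take C (12 @ 132) → take 32/35 of A → 156.34; 75/75 used.
Total value = 767.34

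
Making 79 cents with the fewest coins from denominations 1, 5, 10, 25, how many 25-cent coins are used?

3

79 = 3×25 + 4×1
Count of 25: 3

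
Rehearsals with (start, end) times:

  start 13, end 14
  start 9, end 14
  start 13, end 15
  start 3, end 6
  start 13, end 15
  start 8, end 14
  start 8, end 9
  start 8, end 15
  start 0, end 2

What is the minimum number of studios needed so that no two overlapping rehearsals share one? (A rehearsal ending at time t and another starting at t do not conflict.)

Events (time:±→running): 0:+→1 2:-→0 3:+→1 6:-→0 8:+→1 8:+→2 8:+→3 9:-→2 9:+→3 13:+→4 13:+→5 13:+→6 … peak 6.

6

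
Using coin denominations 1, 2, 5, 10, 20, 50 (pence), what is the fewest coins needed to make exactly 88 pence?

6

Greedy: take as many of the largest coin as possible, then repeat with the remainder.
88 = 1×50 + 1×20 + 1×10 + 1×5 + 1×2 + 1×1
Total coins = 1 + 1 + 1 + 1 + 1 + 1 = 6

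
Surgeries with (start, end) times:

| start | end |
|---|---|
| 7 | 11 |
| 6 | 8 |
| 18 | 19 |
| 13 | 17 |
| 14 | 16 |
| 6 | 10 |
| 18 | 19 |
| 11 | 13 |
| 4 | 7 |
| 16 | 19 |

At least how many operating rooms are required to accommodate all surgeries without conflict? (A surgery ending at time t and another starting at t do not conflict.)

The answer is the maximum number of intervals overlapping at any instant.
starts: [4, 6, 6, 7, 11, 13, 14, 16, 18, 18]
ends:   [7, 8, 10, 11, 13, 16, 17, 19, 19, 19]
s4→1 s6→2 s6→3  — peak 3.

3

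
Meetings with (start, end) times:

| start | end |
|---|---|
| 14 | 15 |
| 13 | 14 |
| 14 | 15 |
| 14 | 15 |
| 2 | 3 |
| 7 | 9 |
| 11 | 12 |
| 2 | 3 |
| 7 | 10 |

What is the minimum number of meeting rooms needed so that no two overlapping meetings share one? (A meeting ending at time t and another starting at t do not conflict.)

Events (time:±→running): 2:+→1 2:+→2 3:-→1 3:-→0 7:+→1 7:+→2 9:-→1 10:-→0 11:+→1 12:-→0 13:+→1 14:-→0 14:+→1 14:+→2 14:+→3 … peak 3.

3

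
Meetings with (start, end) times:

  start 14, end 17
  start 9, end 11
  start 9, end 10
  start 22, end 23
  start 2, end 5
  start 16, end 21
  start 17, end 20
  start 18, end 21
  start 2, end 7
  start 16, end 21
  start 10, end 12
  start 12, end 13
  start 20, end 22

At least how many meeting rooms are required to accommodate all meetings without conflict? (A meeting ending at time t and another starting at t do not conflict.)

The answer is the maximum number of intervals overlapping at any instant.
starts: [2, 2, 9, 9, 10, 12, 14, 16, 16, 17, 18, 20, 22]
ends:   [5, 7, 10, 11, 12, 13, 17, 20, 21, 21, 21, 22, 23]
s2→1 s2→2 e5→1 e7→0 s9→1 s9→2 e10→1 s10→2 e11→1 e12→0 s12→1 e13→0 s14→1 s16→2 s16→3 e17→2 s17→3 s18→4  — peak 4.

4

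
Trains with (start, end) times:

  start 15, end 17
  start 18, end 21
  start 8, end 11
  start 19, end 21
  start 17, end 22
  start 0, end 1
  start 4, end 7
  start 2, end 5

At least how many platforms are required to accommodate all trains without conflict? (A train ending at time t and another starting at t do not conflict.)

3

Count concurrent intervals with a sweep; the peak is the room count.
starts: [0, 2, 4, 8, 15, 17, 18, 19]
ends:   [1, 5, 7, 11, 17, 21, 21, 22]
s0→1 e1→0 s2→1 s4→2 e5→1 e7→0 s8→1 e11→0 s15→1 e17→0 s17→1 s18→2 s19→3  — peak 3.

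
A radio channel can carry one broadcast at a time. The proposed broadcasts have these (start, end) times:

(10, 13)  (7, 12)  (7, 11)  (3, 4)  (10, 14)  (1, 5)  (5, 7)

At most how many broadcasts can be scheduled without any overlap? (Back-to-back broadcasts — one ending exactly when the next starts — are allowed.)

3

By end time: (3,4), (1,5), (5,7), (7,11), (7,12), (10,13), (10,14).
Pick (3,4); next start ≥ 4 → (5,7); next start ≥ 7 → (7,11).
Selected 3 broadcasts.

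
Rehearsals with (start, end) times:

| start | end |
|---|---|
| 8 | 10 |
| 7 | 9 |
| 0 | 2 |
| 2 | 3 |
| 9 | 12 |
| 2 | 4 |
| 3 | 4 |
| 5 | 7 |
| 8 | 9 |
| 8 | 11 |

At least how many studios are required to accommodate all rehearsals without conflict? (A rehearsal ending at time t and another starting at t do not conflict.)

Events (time:±→running): 0:+→1 2:-→0 2:+→1 2:+→2 3:-→1 3:+→2 4:-→1 4:-→0 5:+→1 7:-→0 7:+→1 8:+→2 8:+→3 8:+→4 … peak 4.

4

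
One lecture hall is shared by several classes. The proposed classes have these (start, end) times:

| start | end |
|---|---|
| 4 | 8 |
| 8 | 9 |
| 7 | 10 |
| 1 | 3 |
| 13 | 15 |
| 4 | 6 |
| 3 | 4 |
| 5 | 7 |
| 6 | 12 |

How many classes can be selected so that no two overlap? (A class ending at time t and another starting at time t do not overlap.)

Order by finish time; keep every interval that doesn't clash with the previous kept one.
Sorted by end: (1,3)  (3,4)  (4,6)  (5,7)  (4,8)  (8,9)  (7,10)  (6,12)  (13,15)
take (1,3); take (3,4); take (4,6); take (8,9); skip (7,10); skip (6,12); take (13,15).
Selected 5 classes.

5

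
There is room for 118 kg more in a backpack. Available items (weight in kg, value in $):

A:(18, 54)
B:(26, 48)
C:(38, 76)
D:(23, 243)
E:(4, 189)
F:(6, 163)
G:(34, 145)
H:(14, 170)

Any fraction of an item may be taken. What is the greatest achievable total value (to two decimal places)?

Greedy by value/weight ratio, highest first.
Ratios (sorted): E 47.25, F 27.17, H 12.14, D 10.57, G 4.26, A 3.00, C 2.00, B 1.85
take E (4 @ 189); take F (6 @ 163); take H (14 @ 170); take D (23 @ 243); take G (34 @ 145); take A (18 @ 54); take 19/38 of C → 38.00. Capacity used 118/118.
Total value = 1002.00

1002.00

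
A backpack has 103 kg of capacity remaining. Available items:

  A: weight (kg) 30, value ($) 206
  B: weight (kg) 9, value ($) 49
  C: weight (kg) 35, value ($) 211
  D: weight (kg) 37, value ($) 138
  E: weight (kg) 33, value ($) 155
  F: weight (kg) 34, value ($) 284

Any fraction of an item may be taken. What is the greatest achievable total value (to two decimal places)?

722.78

Sort by value per unit weight and fill in that order.
Order: F (284/34=8.35) > A (206/30=6.87) > C (211/35=6.03) > B (49/9=5.44) > E (155/33=4.70) > D (138/37=3.73)
Fill: take F (34 @ 284) → take A (30 @ 206) → take C (35 @ 211) → take 4/9 of B → 21.78; 103/103 used.
Total value = 722.78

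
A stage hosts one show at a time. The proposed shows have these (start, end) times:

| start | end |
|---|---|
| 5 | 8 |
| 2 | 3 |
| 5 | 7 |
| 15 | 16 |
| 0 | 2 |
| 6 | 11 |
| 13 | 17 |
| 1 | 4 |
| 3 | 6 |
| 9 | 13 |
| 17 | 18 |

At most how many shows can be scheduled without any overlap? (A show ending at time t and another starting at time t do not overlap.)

6

By end time: (0,2), (2,3), (1,4), (3,6), (5,7), (5,8), (6,11), (9,13), (15,16), (13,17), (17,18).
Pick (0,2); next start ≥ 2 → (2,3); next start ≥ 3 → (3,6); next start ≥ 6 → (6,11); next start ≥ 11 → (15,16); next start ≥ 16 → (17,18).
Selected 6 shows.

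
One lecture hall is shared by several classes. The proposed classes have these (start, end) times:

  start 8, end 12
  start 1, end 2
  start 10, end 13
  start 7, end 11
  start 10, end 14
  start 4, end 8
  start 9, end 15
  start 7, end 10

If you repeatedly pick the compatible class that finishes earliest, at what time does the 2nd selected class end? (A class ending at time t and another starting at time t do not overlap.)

Sorted by end: (1,2)  (4,8)  (7,10)  (7,11)  (8,12)  (10,13)  (10,14)  (9,15)
take (1,2); take (4,8); take (8,12).
Selected: (1,2) (4,8) (8,12)

8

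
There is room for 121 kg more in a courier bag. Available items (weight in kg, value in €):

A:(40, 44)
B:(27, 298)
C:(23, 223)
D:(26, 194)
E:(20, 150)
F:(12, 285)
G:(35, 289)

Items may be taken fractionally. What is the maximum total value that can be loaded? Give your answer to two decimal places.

Sort by value per unit weight and fill in that order.
Order: F (285/12=23.75) > B (298/27=11.04) > C (223/23=9.70) > G (289/35=8.26) > E (150/20=7.50) > D (194/26=7.46) > A (44/40=1.10)
Fill: take F (12 @ 285) → take B (27 @ 298) → take C (23 @ 223) → take G (35 @ 289) → take E (20 @ 150) → take 4/26 of D → 29.85; 121/121 used.
Total value = 1274.85

1274.85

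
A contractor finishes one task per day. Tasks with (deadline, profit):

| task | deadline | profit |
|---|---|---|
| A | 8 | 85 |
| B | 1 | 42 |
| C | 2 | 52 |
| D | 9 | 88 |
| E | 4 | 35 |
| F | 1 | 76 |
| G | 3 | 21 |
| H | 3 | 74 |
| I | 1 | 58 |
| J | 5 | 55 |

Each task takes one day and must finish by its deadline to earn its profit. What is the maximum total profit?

Profit order: D=88 A=85 F=76 H=74 I=58 J=55 C=52 B=42 E=35 G=21
Assign: D→slot 9, A→slot 8, F→slot 1, H→slot 3, I skipped, J→slot 5, C→slot 2, B skipped, E→slot 4, G skipped.
Slots: [1:F] [2:C] [3:H] [4:E] [5:J] [8:A] [9:D]
Profit = 76 + 52 + 74 + 35 + 55 + 85 + 88 = 465

465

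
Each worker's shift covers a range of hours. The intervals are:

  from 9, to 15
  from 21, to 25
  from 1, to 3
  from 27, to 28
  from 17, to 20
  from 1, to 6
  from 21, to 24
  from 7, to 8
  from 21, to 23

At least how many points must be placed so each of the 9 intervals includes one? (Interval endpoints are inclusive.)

Sort by right endpoint; whenever an interval is uncovered, place a point at its right end.
Sorted: [1,3] [1,6] [7,8] [9,15] [17,20] [21,23] [21,24] [21,25] [27,28]
{[1,3],[1,6]} hit by 3; {[7,8]} hit by 8; {[9,15]} hit by 15; {[17,20]} hit by 20; {[21,23],[21,24],[21,25]} hit by 23; {[27,28]} hit by 28.
Points: 3, 8, 15, 20, 23, 28 (6 total).

6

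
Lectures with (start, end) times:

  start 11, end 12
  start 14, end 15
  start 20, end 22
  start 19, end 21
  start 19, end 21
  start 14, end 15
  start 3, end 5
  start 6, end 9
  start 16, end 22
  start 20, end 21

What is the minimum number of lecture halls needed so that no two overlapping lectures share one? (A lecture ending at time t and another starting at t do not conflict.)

5

The answer is the maximum number of intervals overlapping at any instant.
starts: [3, 6, 11, 14, 14, 16, 19, 19, 20, 20]
ends:   [5, 9, 12, 15, 15, 21, 21, 21, 22, 22]
s3→1 e5→0 s6→1 e9→0 s11→1 e12→0 s14→1 s14→2 e15→1 e15→0 s16→1 s19→2 s19→3 s20→4 s20→5  — peak 5.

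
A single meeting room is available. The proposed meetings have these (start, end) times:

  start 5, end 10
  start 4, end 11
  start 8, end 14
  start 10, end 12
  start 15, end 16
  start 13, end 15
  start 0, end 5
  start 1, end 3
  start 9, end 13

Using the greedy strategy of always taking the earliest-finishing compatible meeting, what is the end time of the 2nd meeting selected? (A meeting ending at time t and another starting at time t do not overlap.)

By end time: (1,3), (0,5), (5,10), (4,11), (10,12), (9,13), (8,14), (13,15), (15,16).
Pick (1,3); next start ≥ 3 → (5,10); next start ≥ 10 → (10,12); next start ≥ 12 → (13,15); next start ≥ 15 → (15,16).
Selected: (1,3) (5,10) (10,12) (13,15) (15,16)

10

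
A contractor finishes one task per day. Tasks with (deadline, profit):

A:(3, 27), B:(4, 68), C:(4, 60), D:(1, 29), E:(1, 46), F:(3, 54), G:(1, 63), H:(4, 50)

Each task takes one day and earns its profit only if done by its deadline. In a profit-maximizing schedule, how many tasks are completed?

4

Sort by profit descending; place each in the latest free slot ≤ its deadline.
Profit order: B=68 G=63 C=60 F=54 H=50 E=46 D=29 A=27
Assign: B→slot 4, G→slot 1, C→slot 3, F→slot 2, H skipped, E skipped, D skipped, A skipped.
Slots: [1:G] [2:F] [3:C] [4:B]
4 of 8 scheduled.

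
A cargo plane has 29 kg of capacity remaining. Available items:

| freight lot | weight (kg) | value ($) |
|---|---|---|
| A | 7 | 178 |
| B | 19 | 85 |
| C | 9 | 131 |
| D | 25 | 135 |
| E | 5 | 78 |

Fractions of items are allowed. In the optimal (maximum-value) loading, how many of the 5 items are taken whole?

Greedy by value/weight ratio, highest first.
Ratios (sorted): A 25.43, E 15.60, C 14.56, D 5.40, B 4.47
take A (7 @ 178); take E (5 @ 78); take C (9 @ 131); take 8/25 of D → 43.20. Capacity used 29/29.
3 item(s) taken whole; one partial (take 8/25 of D).

3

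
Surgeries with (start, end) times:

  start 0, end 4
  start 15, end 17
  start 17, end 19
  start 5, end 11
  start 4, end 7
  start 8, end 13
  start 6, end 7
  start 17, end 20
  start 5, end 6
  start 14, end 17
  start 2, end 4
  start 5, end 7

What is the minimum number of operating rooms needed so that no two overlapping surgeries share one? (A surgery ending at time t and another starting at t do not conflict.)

4

Events (time:±→running): 0:+→1 2:+→2 4:-→1 4:-→0 4:+→1 5:+→2 5:+→3 5:+→4 … peak 4.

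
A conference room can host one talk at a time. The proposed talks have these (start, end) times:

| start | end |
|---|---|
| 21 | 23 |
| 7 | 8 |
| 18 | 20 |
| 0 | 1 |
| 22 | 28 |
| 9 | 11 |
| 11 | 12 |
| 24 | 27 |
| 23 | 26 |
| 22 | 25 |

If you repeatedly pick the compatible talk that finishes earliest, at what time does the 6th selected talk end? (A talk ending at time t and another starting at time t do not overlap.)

23

Sorted by end: (0,1)  (7,8)  (9,11)  (11,12)  (18,20)  (21,23)  (22,25)  (23,26)  (24,27)  (22,28)
take (0,1); take (7,8); take (9,11); take (11,12); take (18,20); take (21,23); take (23,26).
Selected: (0,1) (7,8) (9,11) (11,12) (18,20) (21,23) (23,26)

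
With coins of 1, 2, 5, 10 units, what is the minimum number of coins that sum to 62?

7

Greedy: take as many of the largest coin as possible, then repeat with the remainder.
62 − 6×10→2 − 1×2→0
Total coins = 6 + 1 = 7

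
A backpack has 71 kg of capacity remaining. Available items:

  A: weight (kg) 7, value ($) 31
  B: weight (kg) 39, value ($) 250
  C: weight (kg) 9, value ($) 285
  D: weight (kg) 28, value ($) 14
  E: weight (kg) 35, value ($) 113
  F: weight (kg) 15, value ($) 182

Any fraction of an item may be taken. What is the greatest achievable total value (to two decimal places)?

Order: C (285/9=31.67) > F (182/15=12.13) > B (250/39=6.41) > A (31/7=4.43) > E (113/35=3.23) > D (14/28=0.50)
Fill: take C (9 @ 285) → take F (15 @ 182) → take B (39 @ 250) → take A (7 @ 31) → take 1/35 of E → 3.23; 71/71 used.
Total value = 751.23

751.23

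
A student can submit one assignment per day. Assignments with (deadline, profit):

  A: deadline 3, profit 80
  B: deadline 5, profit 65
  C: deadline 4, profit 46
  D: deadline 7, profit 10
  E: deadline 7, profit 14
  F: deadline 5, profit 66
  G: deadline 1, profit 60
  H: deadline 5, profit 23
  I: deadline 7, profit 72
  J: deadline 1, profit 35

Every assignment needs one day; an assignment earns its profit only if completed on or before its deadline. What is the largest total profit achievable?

Sort by profit descending; place each in the latest free slot ≤ its deadline.
Profit order: A=80 I=72 F=66 B=65 G=60 C=46 J=35 H=23 E=14 D=10
Assign: A→slot 3, I→slot 7, F→slot 5, B→slot 4, G→slot 1, C→slot 2, J skipped, H skipped, E→slot 6, D skipped.
Slots: [1:G] [2:C] [3:A] [4:B] [5:F] [6:E] [7:I]
Profit = 60 + 46 + 80 + 65 + 66 + 14 + 72 = 403

403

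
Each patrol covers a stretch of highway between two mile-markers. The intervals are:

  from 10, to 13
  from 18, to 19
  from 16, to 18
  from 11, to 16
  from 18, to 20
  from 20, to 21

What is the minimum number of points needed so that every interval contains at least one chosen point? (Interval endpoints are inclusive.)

3

By right end: [10,13]  [11,16]  [16,18]  [18,19]  [18,20]  [20,21]
[10,13] uncovered → point at 13; [16,18] uncovered → point at 18; [20,21] uncovered → point at 21.
Points: 13, 18, 21 (3 total).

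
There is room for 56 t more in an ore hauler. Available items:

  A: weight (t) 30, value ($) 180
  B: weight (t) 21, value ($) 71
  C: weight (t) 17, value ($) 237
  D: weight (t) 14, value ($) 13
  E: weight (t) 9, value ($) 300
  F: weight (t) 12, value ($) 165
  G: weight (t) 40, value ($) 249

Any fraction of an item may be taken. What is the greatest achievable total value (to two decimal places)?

Sort by value per unit weight and fill in that order.
Order: E (300/9=33.33) > C (237/17=13.94) > F (165/12=13.75) > G (249/40=6.22) > A (180/30=6.00) > B (71/21=3.38) > D (13/14=0.93)
Fill: take E (9 @ 300) → take C (17 @ 237) → take F (12 @ 165) → take 18/40 of G → 112.05; 56/56 used.
Total value = 814.05

814.05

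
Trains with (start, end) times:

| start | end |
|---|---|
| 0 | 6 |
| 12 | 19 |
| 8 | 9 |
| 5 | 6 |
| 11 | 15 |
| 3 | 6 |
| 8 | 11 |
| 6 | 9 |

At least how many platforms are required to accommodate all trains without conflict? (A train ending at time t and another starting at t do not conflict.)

The answer is the maximum number of intervals overlapping at any instant.
starts: [0, 3, 5, 6, 8, 8, 11, 12]
ends:   [6, 6, 6, 9, 9, 11, 15, 19]
s0→1 s3→2 s5→3  — peak 3.

3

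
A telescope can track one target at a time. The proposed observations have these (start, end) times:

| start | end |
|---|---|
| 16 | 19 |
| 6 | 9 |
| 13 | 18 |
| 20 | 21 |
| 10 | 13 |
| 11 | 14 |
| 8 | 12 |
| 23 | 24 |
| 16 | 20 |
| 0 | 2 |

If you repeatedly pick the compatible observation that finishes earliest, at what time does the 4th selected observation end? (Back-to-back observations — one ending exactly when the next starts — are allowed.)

Sort by end time and greedily take each interval whose start is ≥ the last chosen end.
By end time: (0,2), (6,9), (8,12), (10,13), (11,14), (13,18), (16,19), (16,20), (20,21), (23,24).
Pick (0,2); next start ≥ 2 → (6,9); next start ≥ 9 → (10,13); next start ≥ 13 → (13,18); next start ≥ 18 → (20,21); next start ≥ 21 → (23,24).
Selected: (0,2) (6,9) (10,13) (13,18) (20,21) (23,24)

18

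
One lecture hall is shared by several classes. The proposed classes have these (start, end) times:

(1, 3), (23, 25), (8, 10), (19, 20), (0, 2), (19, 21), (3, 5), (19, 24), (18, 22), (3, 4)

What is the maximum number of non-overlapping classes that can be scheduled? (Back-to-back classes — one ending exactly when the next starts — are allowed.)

5

Sorted by end: (0,2)  (1,3)  (3,4)  (3,5)  (8,10)  (19,20)  (19,21)  (18,22)  (19,24)  (23,25)
take (0,2); skip (1,3); take (3,4); take (8,10); take (19,20); skip (19,24); take (23,25).
Selected 5 classes.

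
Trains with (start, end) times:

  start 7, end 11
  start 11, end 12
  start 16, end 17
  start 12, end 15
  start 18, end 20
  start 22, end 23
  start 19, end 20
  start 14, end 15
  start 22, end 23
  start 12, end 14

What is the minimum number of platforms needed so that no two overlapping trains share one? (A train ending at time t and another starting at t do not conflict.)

The answer is the maximum number of intervals overlapping at any instant.
Events (time:±→running): 7:+→1 11:-→0 11:+→1 12:-→0 12:+→1 12:+→2 … peak 2.

2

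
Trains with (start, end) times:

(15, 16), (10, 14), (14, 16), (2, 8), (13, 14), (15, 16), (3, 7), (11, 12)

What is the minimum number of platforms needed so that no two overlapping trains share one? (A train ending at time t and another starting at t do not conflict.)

Events (time:±→running): 2:+→1 3:+→2 7:-→1 8:-→0 10:+→1 11:+→2 12:-→1 13:+→2 14:-→1 14:-→0 14:+→1 15:+→2 15:+→3 … peak 3.

3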